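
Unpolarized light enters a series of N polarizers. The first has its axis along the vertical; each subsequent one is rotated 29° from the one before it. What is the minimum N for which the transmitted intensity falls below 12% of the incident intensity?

First polarizer halves the unpolarized light: factor 1/2.
Each further stage multiplies by cos²(29°) = 0.765.
After N polarizers: T = 0.5·0.765^(N−1). Require T < 0.12 ⇒ N−1 > ln(0.12/0.5)/ln(0.765) = 5.33, so N−1 ≥ 6 and N = 7.
Check: N=7 gives T = 0.1002 < 0.12; N=6 gives T = 0.131.

N = 7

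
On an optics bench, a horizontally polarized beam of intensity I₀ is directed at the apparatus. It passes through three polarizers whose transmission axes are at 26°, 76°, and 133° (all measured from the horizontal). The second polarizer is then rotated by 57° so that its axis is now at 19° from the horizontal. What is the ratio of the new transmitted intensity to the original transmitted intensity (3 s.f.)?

Before rotation:
I₁ = I₀ cos²(26° − 0°) = I₀ cos²(26°) = 0.8078 I₀.
I₂ = I₁ cos²(76° − 26°) = 0.8078 I₀ · cos²(50°) = 0.3338 I₀.
I₃ = I₂ cos²(133° − 76°) = 0.3338 I₀ · cos²(57°) = 0.09901 I₀.
After rotation:
I₁ = I₀ cos²(26° − 0°) = I₀ cos²(26°) = 0.8078 I₀.
I₂ = I₁ cos²(19° − 26°) = 0.8078 I₀ · cos²(7°) = 0.7958 I₀.
Angle between axes 2 and 3: 66°. I₃ = 0.7958 I₀ · cos²(66°) = 0.1317 I₀.
Ratio = 0.1317 / 0.09901 = 1.33.

I_new/I_old ≈ 1.33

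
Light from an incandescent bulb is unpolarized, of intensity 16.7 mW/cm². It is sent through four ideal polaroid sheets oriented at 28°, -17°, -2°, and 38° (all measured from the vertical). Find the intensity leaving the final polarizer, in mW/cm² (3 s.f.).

I ≈ 2.29 mW/cm²

Unpolarized light through the first polarizer → I₁ = 16.7 mW/cm²/2 = 8.35 mW/cm², polarized at 28°.
I₂ = I₁ · cos²(45°) = 8.35 · 0.5 = 4.175 mW/cm².
I₃ = I₂ · cos²(15°) = 4.175 · 0.933 = 3.895 mW/cm².
I₄ = I₃ · cos²(40°) = 3.895 · 0.5868 = 2.286 mW/cm².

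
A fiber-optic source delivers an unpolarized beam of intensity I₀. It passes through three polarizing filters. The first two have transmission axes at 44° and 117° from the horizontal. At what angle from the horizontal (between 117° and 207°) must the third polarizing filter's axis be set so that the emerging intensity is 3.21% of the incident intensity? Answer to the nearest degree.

Unpolarized light through the first polarizer → I₁ = ½ I₀, now polarized at 44°.
I₂ = I₁ cos²(117° − 44°) = 0.5 I₀ · cos²(73°) = 0.04274 I₀.
Need I₃/I₀ = 0.0321, so cos²(θ − 117°) = 0.0321 / 0.04274 = 0.751.
θ − 117° = arccos(√0.751) = 29.9°, giving θ ≈ 117 + 29.9 = 146.9°.

θ ≈ 147°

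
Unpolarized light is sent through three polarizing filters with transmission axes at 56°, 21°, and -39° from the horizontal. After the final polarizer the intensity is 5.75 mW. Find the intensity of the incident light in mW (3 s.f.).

I₀ ≈ 68.6 mW

Unpolarized light through the first polarizer → I₁ = ½ I₀, now polarized at 56°.
I₂ = I₁ cos²(21° − 56°) = 0.5 I₀ · cos²(35°) = 0.3355 I₀.
I₃ = I₂ cos²(-39° − 21°) = 0.3355 I₀ · cos²(60°) = 0.08388 I₀.
So 5.75 mW = 0.08388 I₀, giving I₀ = 5.75/0.08388 = 68.55 mW.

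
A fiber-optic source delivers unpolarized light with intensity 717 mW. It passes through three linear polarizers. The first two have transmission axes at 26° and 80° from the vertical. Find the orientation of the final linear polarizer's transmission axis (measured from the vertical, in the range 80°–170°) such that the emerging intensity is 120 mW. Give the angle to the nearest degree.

θ ≈ 90°

Unpolarized light through the first polarizer → I₁ = ½ I₀, now polarized at 26°.
I₂ = I₁ cos²(80° − 26°) = 0.5 I₀ · cos²(54°) = 0.1727 I₀.
Target fraction: 120 / 717 mW = 0.1674 of I₀.
Need I₃/I₀ = 0.1674, so cos²(θ − 80°) = 0.1674 / 0.1727 = 0.9688.
θ − 80° = arccos(√0.9688) = 10.2°, giving θ ≈ 80 + 10.2 = 90.2°.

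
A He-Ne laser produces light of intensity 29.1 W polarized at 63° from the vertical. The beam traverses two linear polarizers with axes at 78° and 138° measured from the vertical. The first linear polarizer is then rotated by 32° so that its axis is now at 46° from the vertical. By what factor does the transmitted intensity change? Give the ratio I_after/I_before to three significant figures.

I_new/I_old ≈ 0.00478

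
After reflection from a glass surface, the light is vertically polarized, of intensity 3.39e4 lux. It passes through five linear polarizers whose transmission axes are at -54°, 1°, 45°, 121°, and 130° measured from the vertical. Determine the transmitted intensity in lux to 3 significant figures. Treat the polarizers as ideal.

By Malus's law, I₁ = 3.39e4 lux · cos²(54°) = 1.171e+04 lux.
I₂ = I₁ · cos²(55°) = 1.171e+04 · 0.329 = 3853 lux.
I₃ = I₂ · cos²(44°) = 3853 · 0.5174 = 1994 lux.
I₄ = I₃ · cos²(76°) = 1994 · 0.05853 = 116.7 lux.
I₅ = I₄ · cos²(9°) = 116.7 · 0.9755 = 113.8 lux.

I ≈ 114 lux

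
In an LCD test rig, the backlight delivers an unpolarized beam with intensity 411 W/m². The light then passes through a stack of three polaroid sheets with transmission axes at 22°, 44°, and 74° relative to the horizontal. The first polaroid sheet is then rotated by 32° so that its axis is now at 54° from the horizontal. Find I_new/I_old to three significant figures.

Before rotation:
Unpolarized light through the first polarizer → I₁ = ½ I₀, now polarized at 22°.
I₂ = I₁ cos²(44° − 22°) = 0.5 I₀ · cos²(22°) = 0.4298 I₀.
I₃ = I₂ cos²(74° − 44°) = 0.4298 I₀ · cos²(30°) = 0.3224 I₀.
After rotation:
Unpolarized light through the first polarizer → I₁ = ½ I₀, now polarized at 54°.
I₂ = I₁ cos²(44° − 54°) = 0.5 I₀ · cos²(10°) = 0.4849 I₀.
I₃ = I₂ cos²(74° − 44°) = 0.4849 I₀ · cos²(30°) = 0.3637 I₀.
Ratio = 0.3637 / 0.3224 = 1.128.

I_new/I_old ≈ 1.13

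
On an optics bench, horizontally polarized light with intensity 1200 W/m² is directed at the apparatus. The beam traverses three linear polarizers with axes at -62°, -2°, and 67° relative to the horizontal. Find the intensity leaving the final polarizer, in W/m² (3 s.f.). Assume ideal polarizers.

I₁ = 1200 W/m² · cos²(62°) = 264.5 W/m².
I₂ = I₁ · cos²(60°) = 264.5 · 0.25 = 66.12 W/m².
I₃ = I₂ · cos²(69°) = 66.12 · 0.1284 = 8.492 W/m².

I ≈ 8.49 W/m²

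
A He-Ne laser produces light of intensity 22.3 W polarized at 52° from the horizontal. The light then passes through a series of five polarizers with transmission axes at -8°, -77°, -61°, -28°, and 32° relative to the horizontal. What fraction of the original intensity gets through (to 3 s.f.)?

By Malus's law, I₁ = 22.3 W · cos²(60°) = 5.575 W.
I₂ = I₁ · cos²(69°) = 5.575 · 0.1284 = 0.716 W.
I₃ = I₂ · cos²(16°) = 0.716 · 0.924 = 0.6616 W.
I₄ = I₃ · cos²(33°) = 0.6616 · 0.7034 = 0.4653 W.
I₅ = I₄ · cos²(60°) = 0.4653 · 0.25 = 0.1163 W.
Transmitted fraction = 0.005217.

I/I₀ ≈ 0.00522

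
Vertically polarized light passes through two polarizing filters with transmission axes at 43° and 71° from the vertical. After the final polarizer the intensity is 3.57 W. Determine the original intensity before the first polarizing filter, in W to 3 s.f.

By Malus's law, I₁ = I₀ cos²(43° − 0°) = I₀ cos²(43°) = 0.5349 I₀.
I₂ = I₁ cos²(71° − 43°) = 0.5349 I₀ · cos²(28°) = 0.417 I₀.
So 3.57 W = 0.417 I₀, giving I₀ = 3.57/0.417 = 8.561 W.

I₀ ≈ 8.56 W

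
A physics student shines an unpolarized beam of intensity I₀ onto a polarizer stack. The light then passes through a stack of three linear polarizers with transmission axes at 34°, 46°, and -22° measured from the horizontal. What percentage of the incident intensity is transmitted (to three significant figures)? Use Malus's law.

≈ 6.71%

Unpolarized light through the first polarizer → I₁ = ½ I₀, now polarized at 34°.
I₂ = I₁ cos²(46° − 34°) = 0.5 I₀ · cos²(12°) = 0.4784 I₀.
I₃ = I₂ cos²(-22° − 46°) = 0.4784 I₀ · cos²(68°) = 0.06713 I₀.
That is 6.713% of the incident intensity.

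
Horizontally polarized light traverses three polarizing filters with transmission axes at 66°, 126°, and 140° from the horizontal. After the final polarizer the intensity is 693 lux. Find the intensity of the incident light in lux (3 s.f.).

I₀ ≈ 1.78e4 lux

I₁ = I₀ cos²(66° − 0°) = I₀ cos²(66°) = 0.1654 I₀.
I₂ = I₁ cos²(126° − 66°) = 0.1654 I₀ · cos²(60°) = 0.04136 I₀.
I₃ = I₂ cos²(140° − 126°) = 0.04136 I₀ · cos²(14°) = 0.03894 I₀.
So 693 lux = 0.03894 I₀, giving I₀ = 693/0.03894 = 1.78e+04 lux.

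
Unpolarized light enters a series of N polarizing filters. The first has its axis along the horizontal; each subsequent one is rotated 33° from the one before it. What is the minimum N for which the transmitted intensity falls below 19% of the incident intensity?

N = 4

First polarizer halves the unpolarized light: factor 1/2.
Each further stage multiplies by cos²(33°) = 0.7034.
After N polarizers: T = 0.5·0.7034^(N−1). Require T < 0.19 ⇒ N−1 > ln(0.19/0.5)/ln(0.7034) = 2.75, so N−1 ≥ 3 and N = 4.
Check: N=4 gives T = 0.174 < 0.19; N=3 gives T = 0.2474.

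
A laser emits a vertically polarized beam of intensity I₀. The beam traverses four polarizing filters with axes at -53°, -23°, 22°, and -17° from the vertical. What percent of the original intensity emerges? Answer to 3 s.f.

By Malus's law, I₁ = I₀ cos²(-53° − 0°) = I₀ cos²(53°) = 0.3622 I₀.
I₂ = I₁ cos²(-23° + 53°) = 0.3622 I₀ · cos²(30°) = 0.2716 I₀.
I₃ = I₂ cos²(22° + 23°) = 0.2716 I₀ · cos²(45°) = 0.1358 I₀.
I₄ = I₃ cos²(-17° − 22°) = 0.1358 I₀ · cos²(39°) = 0.08203 I₀.
That is 8.203% of the incident intensity.

≈ 8.20%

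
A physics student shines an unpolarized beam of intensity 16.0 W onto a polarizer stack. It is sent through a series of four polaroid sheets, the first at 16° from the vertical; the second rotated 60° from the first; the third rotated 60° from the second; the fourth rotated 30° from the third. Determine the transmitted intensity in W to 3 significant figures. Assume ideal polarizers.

I ≈ 0.375 W

Unpolarized light through the first polarizer → I₁ = 16.0 W/2 = 8 W, polarized at 16°.
I₂ = I₁ · cos²(60°) = 8 · 0.25 = 2 W.
I₃ = I₂ · cos²(60°) = 2 · 0.25 = 0.5 W.
I₄ = I₃ · cos²(30°) = 0.5 · 0.75 = 0.375 W.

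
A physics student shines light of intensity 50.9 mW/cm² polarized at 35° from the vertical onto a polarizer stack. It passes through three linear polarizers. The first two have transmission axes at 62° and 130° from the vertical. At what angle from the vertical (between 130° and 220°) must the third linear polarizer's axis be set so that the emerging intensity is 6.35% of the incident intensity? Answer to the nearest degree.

θ ≈ 171°

I₁ = I₀ cos²(62° − 35°) = I₀ cos²(27°) = 0.7939 I₀.
I₂ = I₁ cos²(130° − 62°) = 0.7939 I₀ · cos²(68°) = 0.1114 I₀.
Need I₃/I₀ = 0.0635, so cos²(θ − 130°) = 0.0635 / 0.1114 = 0.57.
θ − 130° = arccos(√0.57) = 41.0°, giving θ ≈ 130 + 41.0 = 171.0°.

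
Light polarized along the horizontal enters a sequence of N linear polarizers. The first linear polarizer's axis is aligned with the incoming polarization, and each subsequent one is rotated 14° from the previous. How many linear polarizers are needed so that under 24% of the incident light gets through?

N = 25

First polarizer is aligned with the polarization: full transmission.
Each further stage multiplies by cos²(14°) = 0.9415.
After N polarizers: T = 0.9415^(N−1). Require T < 0.24 ⇒ N−1 > ln(0.24)/ln(0.9415) = 23.66, so N−1 ≥ 24 and N = 25.
Check: N=25 gives T = 0.2352 < 0.24; N=24 gives T = 0.2498.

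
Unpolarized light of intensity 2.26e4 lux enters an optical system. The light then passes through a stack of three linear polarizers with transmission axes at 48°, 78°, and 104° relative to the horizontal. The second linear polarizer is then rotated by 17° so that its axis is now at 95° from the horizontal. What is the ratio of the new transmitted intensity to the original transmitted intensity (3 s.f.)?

I_new/I_old ≈ 0.749

Before rotation:
Unpolarized light through the first polarizer → I₁ = ½ I₀, now polarized at 48°.
I₂ = I₁ cos²(78° − 48°) = 0.5 I₀ · cos²(30°) = 0.375 I₀.
I₃ = I₂ cos²(104° − 78°) = 0.375 I₀ · cos²(26°) = 0.3029 I₀.
After rotation:
Unpolarized light through the first polarizer → I₁ = ½ I₀, now polarized at 48°.
I₂ = I₁ cos²(95° − 48°) = 0.5 I₀ · cos²(47°) = 0.2326 I₀.
I₃ = I₂ cos²(104° − 95°) = 0.2326 I₀ · cos²(9°) = 0.2269 I₀.
Ratio = 0.2269 / 0.3029 = 0.7489.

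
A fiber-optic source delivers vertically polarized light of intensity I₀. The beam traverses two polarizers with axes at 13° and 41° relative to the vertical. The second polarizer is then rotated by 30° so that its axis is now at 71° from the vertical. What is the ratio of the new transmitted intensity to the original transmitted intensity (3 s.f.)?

I_new/I_old ≈ 0.360

Before rotation:
I₁ = I₀ cos²(13° − 0°) = I₀ cos²(13°) = 0.9494 I₀.
I₂ = I₁ cos²(41° − 13°) = 0.9494 I₀ · cos²(28°) = 0.7401 I₀.
After rotation:
I₁ = I₀ cos²(13° − 0°) = I₀ cos²(13°) = 0.9494 I₀.
I₂ = I₁ cos²(71° − 13°) = 0.9494 I₀ · cos²(58°) = 0.2666 I₀.
Ratio = 0.2666 / 0.7401 = 0.3602.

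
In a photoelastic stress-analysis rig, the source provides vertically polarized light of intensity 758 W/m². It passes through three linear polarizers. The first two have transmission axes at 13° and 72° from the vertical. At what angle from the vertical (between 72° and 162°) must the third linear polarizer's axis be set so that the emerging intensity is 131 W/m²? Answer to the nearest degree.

I₁ = I₀ cos²(13° − 0°) = I₀ cos²(13°) = 0.9494 I₀.
I₂ = I₁ cos²(72° − 13°) = 0.9494 I₀ · cos²(59°) = 0.2518 I₀.
Target fraction: 131 / 758 W/m² = 0.1728 of I₀.
Need I₃/I₀ = 0.1728, so cos²(θ − 72°) = 0.1728 / 0.2518 = 0.6862.
θ − 72° = arccos(√0.6862) = 34.1°, giving θ ≈ 72 + 34.1 = 106.1°.

θ ≈ 106°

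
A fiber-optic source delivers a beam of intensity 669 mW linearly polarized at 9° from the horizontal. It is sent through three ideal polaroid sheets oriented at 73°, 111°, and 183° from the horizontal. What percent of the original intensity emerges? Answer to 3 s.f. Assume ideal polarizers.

By Malus's law, I₁ = 669 mW · cos²(64°) = 128.6 mW.
I₂ = I₁ · cos²(38°) = 128.6 · 0.621 = 79.83 mW.
I₃ = I₂ · cos²(72°) = 79.83 · 0.09549 = 7.623 mW.
That is 1.139% of the incident intensity.

≈ 1.14%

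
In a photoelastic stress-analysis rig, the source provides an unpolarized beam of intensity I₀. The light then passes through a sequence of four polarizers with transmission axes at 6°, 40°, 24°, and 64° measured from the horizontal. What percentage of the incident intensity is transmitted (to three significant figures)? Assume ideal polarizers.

≈ 18.6%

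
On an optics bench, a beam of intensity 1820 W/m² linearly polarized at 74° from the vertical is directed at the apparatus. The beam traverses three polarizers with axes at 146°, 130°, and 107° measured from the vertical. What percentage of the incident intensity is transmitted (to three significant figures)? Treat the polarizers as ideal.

I₁ = 1820 W/m² · cos²(72°) = 173.8 W/m².
I₂ = I₁ · cos²(16°) = 173.8 · 0.924 = 160.6 W/m².
I₃ = I₂ · cos²(23°) = 160.6 · 0.8473 = 136.1 W/m².
That is 7.477% of the incident intensity.

≈ 7.48%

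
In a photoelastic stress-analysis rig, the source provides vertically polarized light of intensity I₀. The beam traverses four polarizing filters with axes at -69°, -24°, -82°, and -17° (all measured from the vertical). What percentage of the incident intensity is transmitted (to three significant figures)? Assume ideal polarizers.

≈ 0.322%

I₁ = I₀ cos²(-69° − 0°) = I₀ cos²(69°) = 0.1284 I₀.
I₂ = I₁ cos²(-24° + 69°) = 0.1284 I₀ · cos²(45°) = 0.06421 I₀.
I₃ = I₂ cos²(-82° + 24°) = 0.06421 I₀ · cos²(58°) = 0.01803 I₀.
I₄ = I₃ cos²(-17° + 82°) = 0.01803 I₀ · cos²(65°) = 0.003221 I₀.
That is 0.3221% of the incident intensity.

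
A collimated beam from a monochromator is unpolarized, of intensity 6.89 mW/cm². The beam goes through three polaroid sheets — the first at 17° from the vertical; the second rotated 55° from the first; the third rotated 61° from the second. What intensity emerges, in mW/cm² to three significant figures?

Unpolarized light through the first polarizer → I₁ = 6.89 mW/cm²/2 = 3.445 mW/cm², polarized at 17°.
I₂ = I₁ · cos²(55°) = 3.445 · 0.329 = 1.133 mW/cm².
I₃ = I₂ · cos²(61°) = 1.133 · 0.235 = 0.2664 mW/cm².

I ≈ 0.266 mW/cm²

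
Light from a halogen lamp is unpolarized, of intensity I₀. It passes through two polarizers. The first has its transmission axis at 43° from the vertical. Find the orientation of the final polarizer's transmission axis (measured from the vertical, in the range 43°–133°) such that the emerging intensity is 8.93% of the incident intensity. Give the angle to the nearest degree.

Unpolarized light through the first polarizer → I₁ = ½ I₀, now polarized at 43°.
Need I₂/I₀ = 0.0893, so cos²(θ − 43°) = 0.0893 / 0.5 = 0.1786.
θ − 43° = arccos(√0.1786) = 65.0°, giving θ ≈ 43 + 65.0 = 108.0°.

θ ≈ 108°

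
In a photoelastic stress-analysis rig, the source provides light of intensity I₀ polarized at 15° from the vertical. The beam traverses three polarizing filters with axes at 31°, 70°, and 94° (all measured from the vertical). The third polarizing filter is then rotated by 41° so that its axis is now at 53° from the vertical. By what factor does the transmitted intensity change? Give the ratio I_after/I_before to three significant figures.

Before rotation:
I₁ = I₀ cos²(31° − 15°) = I₀ cos²(16°) = 0.924 I₀.
I₂ = I₁ cos²(70° − 31°) = 0.924 I₀ · cos²(39°) = 0.5581 I₀.
I₃ = I₂ cos²(94° − 70°) = 0.5581 I₀ · cos²(24°) = 0.4657 I₀.
After rotation:
I₁ = I₀ cos²(31° − 15°) = I₀ cos²(16°) = 0.924 I₀.
I₂ = I₁ cos²(70° − 31°) = 0.924 I₀ · cos²(39°) = 0.5581 I₀.
I₃ = I₂ cos²(53° − 70°) = 0.5581 I₀ · cos²(17°) = 0.5104 I₀.
Ratio = 0.5104 / 0.4657 = 1.096.

I_new/I_old ≈ 1.10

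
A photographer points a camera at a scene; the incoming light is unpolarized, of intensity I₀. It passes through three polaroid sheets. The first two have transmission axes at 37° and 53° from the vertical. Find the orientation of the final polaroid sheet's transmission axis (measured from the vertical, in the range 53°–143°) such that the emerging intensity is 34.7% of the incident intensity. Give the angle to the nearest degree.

Unpolarized light through the first polarizer → I₁ = ½ I₀, now polarized at 37°.
I₂ = I₁ cos²(53° − 37°) = 0.5 I₀ · cos²(16°) = 0.462 I₀.
Need I₃/I₀ = 0.347, so cos²(θ − 53°) = 0.347 / 0.462 = 0.7511.
θ − 53° = arccos(√0.7511) = 29.9°, giving θ ≈ 53 + 29.9 = 82.9°.

θ ≈ 83°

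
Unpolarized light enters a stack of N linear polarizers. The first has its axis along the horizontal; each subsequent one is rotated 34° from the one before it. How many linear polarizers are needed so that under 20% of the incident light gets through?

N = 4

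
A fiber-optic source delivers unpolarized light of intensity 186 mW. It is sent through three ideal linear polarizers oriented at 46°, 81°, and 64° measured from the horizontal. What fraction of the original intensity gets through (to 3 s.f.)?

I/I₀ ≈ 0.307

Unpolarized light through the first polarizer → I₁ = 186 mW/2 = 93 mW, polarized at 46°.
I₂ = I₁ · cos²(35°) = 93 · 0.671 = 62.4 mW.
I₃ = I₂ · cos²(17°) = 62.4 · 0.9145 = 57.07 mW.
Transmitted fraction = 0.3068.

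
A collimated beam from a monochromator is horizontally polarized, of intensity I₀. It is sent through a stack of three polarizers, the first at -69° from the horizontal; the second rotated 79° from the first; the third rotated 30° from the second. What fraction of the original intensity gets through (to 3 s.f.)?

I₁ = I₀ cos²(-69° − 0°) = I₀ cos²(69°) = 0.1284 I₀.
I₂ = I₁ cos²(79°) = 0.1284 · 0.03641 I₀ = 0.004676 I₀.
I₃ = I₂ cos²(30°) = 0.004676 · 0.75 I₀ = 0.003507 I₀.
Transmitted fraction = 0.003507.

≈ 0.00351 I₀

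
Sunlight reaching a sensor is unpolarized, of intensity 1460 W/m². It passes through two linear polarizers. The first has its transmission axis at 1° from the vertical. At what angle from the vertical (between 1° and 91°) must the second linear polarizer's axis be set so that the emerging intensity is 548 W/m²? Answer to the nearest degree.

Unpolarized light through the first polarizer → I₁ = ½ I₀, now polarized at 1°.
Target fraction: 548 / 1460 W/m² = 0.3753 of I₀.
Need I₂/I₀ = 0.3753, so cos²(θ − 1°) = 0.3753 / 0.5 = 0.7507.
θ − 1° = arccos(√0.7507) = 30.0°, giving θ ≈ 1 + 30.0 = 31.0°.

θ ≈ 31°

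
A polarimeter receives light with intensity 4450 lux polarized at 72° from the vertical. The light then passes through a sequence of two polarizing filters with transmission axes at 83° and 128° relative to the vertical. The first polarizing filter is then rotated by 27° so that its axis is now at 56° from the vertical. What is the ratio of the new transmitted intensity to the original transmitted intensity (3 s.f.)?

I_new/I_old ≈ 0.183

Before rotation:
I₁ = I₀ cos²(83° − 72°) = I₀ cos²(11°) = 0.9636 I₀.
I₂ = I₁ cos²(128° − 83°) = 0.9636 I₀ · cos²(45°) = 0.4818 I₀.
After rotation:
I₁ = I₀ cos²(56° − 72°) = I₀ cos²(16°) = 0.924 I₀.
I₂ = I₁ cos²(128° − 56°) = 0.924 I₀ · cos²(72°) = 0.08824 I₀.
Ratio = 0.08824 / 0.4818 = 0.1831.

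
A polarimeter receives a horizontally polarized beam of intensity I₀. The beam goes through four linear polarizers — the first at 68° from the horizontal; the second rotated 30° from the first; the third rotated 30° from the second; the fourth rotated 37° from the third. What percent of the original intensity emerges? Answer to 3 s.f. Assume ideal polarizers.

I₁ = I₀ cos²(68° − 0°) = I₀ cos²(68°) = 0.1403 I₀.
I₂ = I₁ cos²(30°) = 0.1403 · 0.75 I₀ = 0.1052 I₀.
I₃ = I₂ cos²(30°) = 0.1052 · 0.75 I₀ = 0.07894 I₀.
I₄ = I₃ cos²(37°) = 0.07894 · 0.6378 I₀ = 0.05035 I₀.
That is 5.035% of the incident intensity.

≈ 5.03%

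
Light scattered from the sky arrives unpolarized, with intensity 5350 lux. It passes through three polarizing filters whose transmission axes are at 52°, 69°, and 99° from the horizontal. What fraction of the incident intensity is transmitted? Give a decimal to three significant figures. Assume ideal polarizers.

I/I₀ ≈ 0.343

Unpolarized light through the first polarizer → I₁ = 5350 lux/2 = 2675 lux, polarized at 52°.
I₂ = I₁ · cos²(17°) = 2675 · 0.9145 = 2446 lux.
I₃ = I₂ · cos²(30°) = 2446 · 0.75 = 1835 lux.
Transmitted fraction = 0.3429.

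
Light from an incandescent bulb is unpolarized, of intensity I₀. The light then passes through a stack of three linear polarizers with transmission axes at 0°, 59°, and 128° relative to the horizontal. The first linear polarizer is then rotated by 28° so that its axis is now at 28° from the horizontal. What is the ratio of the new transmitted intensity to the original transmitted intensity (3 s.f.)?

I_new/I_old ≈ 2.77

Before rotation:
Unpolarized light through the first polarizer → I₁ = ½ I₀, now polarized at 0°.
I₂ = I₁ cos²(59° − 0°) = 0.5 I₀ · cos²(59°) = 0.1326 I₀.
I₃ = I₂ cos²(128° − 59°) = 0.1326 I₀ · cos²(69°) = 0.01703 I₀.
After rotation:
Unpolarized light through the first polarizer → I₁ = ½ I₀, now polarized at 28°.
I₂ = I₁ cos²(59° − 28°) = 0.5 I₀ · cos²(31°) = 0.3674 I₀.
I₃ = I₂ cos²(128° − 59°) = 0.3674 I₀ · cos²(69°) = 0.04718 I₀.
Ratio = 0.04718 / 0.01703 = 2.77.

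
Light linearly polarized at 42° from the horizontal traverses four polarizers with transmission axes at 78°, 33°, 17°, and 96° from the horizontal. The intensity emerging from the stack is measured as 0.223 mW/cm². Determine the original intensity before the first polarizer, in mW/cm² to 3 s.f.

I₀ ≈ 20.3 mW/cm²

I₁ = I₀ cos²(78° − 42°) = I₀ cos²(36°) = 0.6545 I₀.
I₂ = I₁ cos²(33° − 78°) = 0.6545 I₀ · cos²(45°) = 0.3273 I₀.
I₃ = I₂ cos²(17° − 33°) = 0.3273 I₀ · cos²(16°) = 0.3024 I₀.
I₄ = I₃ cos²(96° − 17°) = 0.3024 I₀ · cos²(79°) = 0.01101 I₀.
So 0.223 mW/cm² = 0.01101 I₀, giving I₀ = 0.223/0.01101 = 20.26 mW/cm².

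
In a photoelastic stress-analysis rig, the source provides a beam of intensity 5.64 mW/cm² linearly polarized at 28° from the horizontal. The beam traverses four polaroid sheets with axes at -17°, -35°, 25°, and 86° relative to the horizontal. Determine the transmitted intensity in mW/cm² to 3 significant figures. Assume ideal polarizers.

By Malus's law, I₁ = 5.64 mW/cm² · cos²(45°) = 2.82 mW/cm².
I₂ = I₁ · cos²(18°) = 2.82 · 0.9045 = 2.551 mW/cm².
I₃ = I₂ · cos²(60°) = 2.551 · 0.25 = 0.6377 mW/cm².
I₄ = I₃ · cos²(61°) = 0.6377 · 0.235 = 0.1499 mW/cm².

I ≈ 0.150 mW/cm²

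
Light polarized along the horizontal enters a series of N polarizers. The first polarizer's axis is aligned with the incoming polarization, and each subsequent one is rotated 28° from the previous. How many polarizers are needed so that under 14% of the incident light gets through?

First polarizer is aligned with the polarization: full transmission.
Each further stage multiplies by cos²(28°) = 0.7796.
After N polarizers: T = 0.7796^(N−1). Require T < 0.14 ⇒ N−1 > ln(0.14)/ln(0.7796) = 7.90, so N−1 ≥ 8 and N = 9.
Check: N=9 gives T = 0.1364 < 0.14; N=8 gives T = 0.175.

N = 9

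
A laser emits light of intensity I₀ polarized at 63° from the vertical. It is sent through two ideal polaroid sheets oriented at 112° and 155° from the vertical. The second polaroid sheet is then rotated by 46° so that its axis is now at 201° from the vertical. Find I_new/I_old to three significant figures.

Before rotation:
By Malus's law, I₁ = I₀ cos²(112° − 63°) = I₀ cos²(49°) = 0.4304 I₀.
I₂ = I₁ cos²(155° − 112°) = 0.4304 I₀ · cos²(43°) = 0.2302 I₀.
After rotation:
I₁ = I₀ cos²(112° − 63°) = I₀ cos²(49°) = 0.4304 I₀.
I₂ = I₁ cos²(201° − 112°) = 0.4304 I₀ · cos²(89°) = 0.0001311 I₀.
Ratio = 0.0001311 / 0.2302 = 0.0005695.

I_new/I_old ≈ 0.000569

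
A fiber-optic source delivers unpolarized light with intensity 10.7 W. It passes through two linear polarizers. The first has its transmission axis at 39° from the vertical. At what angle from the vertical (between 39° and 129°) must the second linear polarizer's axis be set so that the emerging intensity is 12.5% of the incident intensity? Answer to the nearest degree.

θ ≈ 99°

Unpolarized light through the first polarizer → I₁ = ½ I₀, now polarized at 39°.
Need I₂/I₀ = 0.125, so cos²(θ − 39°) = 0.125 / 0.5 = 0.25.
θ − 39° = arccos(√0.25) = 60.0°, giving θ ≈ 39 + 60.0 = 99.0°.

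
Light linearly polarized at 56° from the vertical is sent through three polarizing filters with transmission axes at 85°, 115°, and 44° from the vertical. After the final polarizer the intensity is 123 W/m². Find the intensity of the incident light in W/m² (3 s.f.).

By Malus's law, I₁ = I₀ cos²(85° − 56°) = I₀ cos²(29°) = 0.765 I₀.
I₂ = I₁ cos²(115° − 85°) = 0.765 I₀ · cos²(30°) = 0.5737 I₀.
I₃ = I₂ cos²(44° − 115°) = 0.5737 I₀ · cos²(71°) = 0.06081 I₀.
So 123 W/m² = 0.06081 I₀, giving I₀ = 123/0.06081 = 2023 W/m².

I₀ ≈ 2020 W/m²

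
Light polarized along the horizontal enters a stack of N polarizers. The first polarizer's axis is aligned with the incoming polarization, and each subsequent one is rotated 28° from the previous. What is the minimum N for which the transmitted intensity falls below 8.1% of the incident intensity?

First polarizer is aligned with the polarization: full transmission.
Each further stage multiplies by cos²(28°) = 0.7796.
After N polarizers: T = 0.7796^(N−1). Require T < 0.081 ⇒ N−1 > ln(0.081)/ln(0.7796) = 10.09, so N−1 ≥ 11 and N = 12.
Check: N=12 gives T = 0.06465 < 0.081; N=11 gives T = 0.08293.

N = 12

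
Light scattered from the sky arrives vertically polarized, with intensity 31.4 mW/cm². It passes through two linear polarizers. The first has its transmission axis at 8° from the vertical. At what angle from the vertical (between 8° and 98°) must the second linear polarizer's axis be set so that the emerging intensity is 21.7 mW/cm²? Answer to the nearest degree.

By Malus's law, I₁ = I₀ cos²(8° − 0°) = I₀ cos²(8°) = 0.9806 I₀.
Target fraction: 21.7 / 31.4 mW/cm² = 0.6911 of I₀.
Need I₂/I₀ = 0.6911, so cos²(θ − 8°) = 0.6911 / 0.9806 = 0.7047.
θ − 8° = arccos(√0.7047) = 32.9°, giving θ ≈ 8 + 32.9 = 40.9°.

θ ≈ 41°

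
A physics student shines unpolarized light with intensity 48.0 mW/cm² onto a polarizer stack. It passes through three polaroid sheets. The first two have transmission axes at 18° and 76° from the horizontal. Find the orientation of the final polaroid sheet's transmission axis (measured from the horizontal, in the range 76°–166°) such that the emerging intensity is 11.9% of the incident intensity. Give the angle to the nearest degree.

θ ≈ 99°

Unpolarized light through the first polarizer → I₁ = ½ I₀, now polarized at 18°.
I₂ = I₁ cos²(76° − 18°) = 0.5 I₀ · cos²(58°) = 0.1404 I₀.
Need I₃/I₀ = 0.119, so cos²(θ − 76°) = 0.119 / 0.1404 = 0.8475.
θ − 76° = arccos(√0.8475) = 23.0°, giving θ ≈ 76 + 23.0 = 99.0°.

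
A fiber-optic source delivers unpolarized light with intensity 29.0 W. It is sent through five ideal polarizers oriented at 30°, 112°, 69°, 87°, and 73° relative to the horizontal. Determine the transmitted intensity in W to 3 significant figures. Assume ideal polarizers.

Unpolarized light through the first polarizer → I₁ = 29.0 W/2 = 14.5 W, polarized at 30°.
I₂ = I₁ · cos²(82°) = 14.5 · 0.01937 = 0.2809 W.
I₃ = I₂ · cos²(43°) = 0.2809 · 0.5349 = 0.1502 W.
I₄ = I₃ · cos²(18°) = 0.1502 · 0.9045 = 0.1359 W.
I₅ = I₄ · cos²(14°) = 0.1359 · 0.9415 = 0.1279 W.

I ≈ 0.128 W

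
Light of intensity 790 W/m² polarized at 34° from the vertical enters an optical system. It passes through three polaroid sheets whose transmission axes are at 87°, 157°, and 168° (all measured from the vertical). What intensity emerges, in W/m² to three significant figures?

I ≈ 32.3 W/m²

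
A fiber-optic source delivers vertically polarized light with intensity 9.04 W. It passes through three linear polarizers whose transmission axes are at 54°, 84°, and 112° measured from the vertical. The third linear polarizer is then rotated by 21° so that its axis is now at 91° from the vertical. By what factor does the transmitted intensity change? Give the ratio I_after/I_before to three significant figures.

I_new/I_old ≈ 1.26

Before rotation:
I₁ = I₀ cos²(54° − 0°) = I₀ cos²(54°) = 0.3455 I₀.
I₂ = I₁ cos²(84° − 54°) = 0.3455 I₀ · cos²(30°) = 0.2591 I₀.
I₃ = I₂ cos²(112° − 84°) = 0.2591 I₀ · cos²(28°) = 0.202 I₀.
After rotation:
I₁ = I₀ cos²(54° − 0°) = I₀ cos²(54°) = 0.3455 I₀.
I₂ = I₁ cos²(84° − 54°) = 0.3455 I₀ · cos²(30°) = 0.2591 I₀.
I₃ = I₂ cos²(91° − 84°) = 0.2591 I₀ · cos²(7°) = 0.2553 I₀.
Ratio = 0.2553 / 0.202 = 1.264.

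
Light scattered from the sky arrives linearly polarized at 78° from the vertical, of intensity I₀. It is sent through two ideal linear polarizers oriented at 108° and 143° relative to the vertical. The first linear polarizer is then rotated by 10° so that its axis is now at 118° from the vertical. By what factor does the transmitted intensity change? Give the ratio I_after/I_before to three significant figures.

Before rotation:
I₁ = I₀ cos²(108° − 78°) = I₀ cos²(30°) = 0.75 I₀.
I₂ = I₁ cos²(143° − 108°) = 0.75 I₀ · cos²(35°) = 0.5033 I₀.
After rotation:
I₁ = I₀ cos²(118° − 78°) = I₀ cos²(40°) = 0.5868 I₀.
I₂ = I₁ cos²(143° − 118°) = 0.5868 I₀ · cos²(25°) = 0.482 I₀.
Ratio = 0.482 / 0.5033 = 0.9578.

I_new/I_old ≈ 0.958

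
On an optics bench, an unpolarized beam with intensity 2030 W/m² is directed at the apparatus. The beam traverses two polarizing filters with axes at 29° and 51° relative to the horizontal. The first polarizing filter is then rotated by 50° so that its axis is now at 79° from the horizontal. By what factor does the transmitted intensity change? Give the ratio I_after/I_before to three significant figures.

I_new/I_old ≈ 0.907

Before rotation:
Unpolarized light through the first polarizer → I₁ = ½ I₀, now polarized at 29°.
I₂ = I₁ cos²(51° − 29°) = 0.5 I₀ · cos²(22°) = 0.4298 I₀.
After rotation:
Unpolarized light through the first polarizer → I₁ = ½ I₀, now polarized at 79°.
I₂ = I₁ cos²(51° − 79°) = 0.5 I₀ · cos²(28°) = 0.3898 I₀.
Ratio = 0.3898 / 0.4298 = 0.9069.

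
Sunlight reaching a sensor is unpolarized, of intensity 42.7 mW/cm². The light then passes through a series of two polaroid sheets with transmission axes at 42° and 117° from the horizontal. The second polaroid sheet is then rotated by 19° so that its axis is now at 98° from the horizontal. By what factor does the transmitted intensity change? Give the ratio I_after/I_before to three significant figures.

I_new/I_old ≈ 4.67

Before rotation:
Unpolarized light through the first polarizer → I₁ = ½ I₀, now polarized at 42°.
I₂ = I₁ cos²(117° − 42°) = 0.5 I₀ · cos²(75°) = 0.03349 I₀.
After rotation:
Unpolarized light through the first polarizer → I₁ = ½ I₀, now polarized at 42°.
I₂ = I₁ cos²(98° − 42°) = 0.5 I₀ · cos²(56°) = 0.1563 I₀.
Ratio = 0.1563 / 0.03349 = 4.668.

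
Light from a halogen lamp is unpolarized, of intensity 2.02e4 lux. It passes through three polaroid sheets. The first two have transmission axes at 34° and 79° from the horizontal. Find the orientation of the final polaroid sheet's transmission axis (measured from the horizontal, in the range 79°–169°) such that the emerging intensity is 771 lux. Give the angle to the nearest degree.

Unpolarized light through the first polarizer → I₁ = ½ I₀, now polarized at 34°.
I₂ = I₁ cos²(79° − 34°) = 0.5 I₀ · cos²(45°) = 0.25 I₀.
Target fraction: 771 / 2.02e4 lux = 0.03817 of I₀.
Need I₃/I₀ = 0.03817, so cos²(θ − 79°) = 0.03817 / 0.25 = 0.1527.
θ − 79° = arccos(√0.1527) = 67.0°, giving θ ≈ 79 + 67.0 = 146.0°.

θ ≈ 146°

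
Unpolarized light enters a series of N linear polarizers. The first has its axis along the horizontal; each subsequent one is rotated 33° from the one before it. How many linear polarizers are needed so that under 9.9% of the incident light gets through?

First polarizer halves the unpolarized light: factor 1/2.
Each further stage multiplies by cos²(33°) = 0.7034.
After N polarizers: T = 0.5·0.7034^(N−1). Require T < 0.099 ⇒ N−1 > ln(0.099/0.5)/ln(0.7034) = 4.60, so N−1 ≥ 5 and N = 6.
Check: N=6 gives T = 0.08608 < 0.099; N=5 gives T = 0.1224.

N = 6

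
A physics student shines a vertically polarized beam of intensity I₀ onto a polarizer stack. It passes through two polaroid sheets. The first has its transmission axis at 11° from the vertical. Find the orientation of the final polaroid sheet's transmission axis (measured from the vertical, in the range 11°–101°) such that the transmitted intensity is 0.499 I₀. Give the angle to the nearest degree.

θ ≈ 55°

By Malus's law, I₁ = I₀ cos²(11° − 0°) = I₀ cos²(11°) = 0.9636 I₀.
Need I₂/I₀ = 0.499, so cos²(θ − 11°) = 0.499 / 0.9636 = 0.5179.
θ − 11° = arccos(√0.5179) = 44.0°, giving θ ≈ 11 + 44.0 = 55.0°.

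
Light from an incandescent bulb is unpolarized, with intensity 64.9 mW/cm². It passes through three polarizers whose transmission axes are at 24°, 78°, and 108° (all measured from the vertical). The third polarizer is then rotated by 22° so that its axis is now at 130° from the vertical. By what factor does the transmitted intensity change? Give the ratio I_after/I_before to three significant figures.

Before rotation:
Unpolarized light through the first polarizer → I₁ = ½ I₀, now polarized at 24°.
I₂ = I₁ cos²(78° − 24°) = 0.5 I₀ · cos²(54°) = 0.1727 I₀.
I₃ = I₂ cos²(108° − 78°) = 0.1727 I₀ · cos²(30°) = 0.1296 I₀.
After rotation:
Unpolarized light through the first polarizer → I₁ = ½ I₀, now polarized at 24°.
I₂ = I₁ cos²(78° − 24°) = 0.5 I₀ · cos²(54°) = 0.1727 I₀.
I₃ = I₂ cos²(130° − 78°) = 0.1727 I₀ · cos²(52°) = 0.06548 I₀.
Ratio = 0.06548 / 0.1296 = 0.5054.

I_new/I_old ≈ 0.505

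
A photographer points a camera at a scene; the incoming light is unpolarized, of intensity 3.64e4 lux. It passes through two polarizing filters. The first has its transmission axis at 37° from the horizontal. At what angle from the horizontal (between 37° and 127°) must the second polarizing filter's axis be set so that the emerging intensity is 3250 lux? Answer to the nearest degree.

Unpolarized light through the first polarizer → I₁ = ½ I₀, now polarized at 37°.
Target fraction: 3250 / 3.64e4 lux = 0.08929 of I₀.
Need I₂/I₀ = 0.08929, so cos²(θ − 37°) = 0.08929 / 0.5 = 0.1786.
θ − 37° = arccos(√0.1786) = 65.0°, giving θ ≈ 37 + 65.0 = 102.0°.

θ ≈ 102°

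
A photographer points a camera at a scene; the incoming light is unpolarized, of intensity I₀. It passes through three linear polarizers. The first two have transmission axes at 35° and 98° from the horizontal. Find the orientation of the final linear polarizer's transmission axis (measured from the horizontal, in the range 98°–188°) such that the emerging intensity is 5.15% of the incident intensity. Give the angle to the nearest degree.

Unpolarized light through the first polarizer → I₁ = ½ I₀, now polarized at 35°.
I₂ = I₁ cos²(98° − 35°) = 0.5 I₀ · cos²(63°) = 0.1031 I₀.
Need I₃/I₀ = 0.0515, so cos²(θ − 98°) = 0.0515 / 0.1031 = 0.4997.
θ − 98° = arccos(√0.4997) = 45.0°, giving θ ≈ 98 + 45.0 = 143.0°.

θ ≈ 143°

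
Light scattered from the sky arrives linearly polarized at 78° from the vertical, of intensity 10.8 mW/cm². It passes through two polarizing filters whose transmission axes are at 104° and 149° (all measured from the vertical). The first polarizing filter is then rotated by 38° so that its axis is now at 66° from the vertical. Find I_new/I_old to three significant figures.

I_new/I_old ≈ 0.0352

Before rotation:
I₁ = I₀ cos²(104° − 78°) = I₀ cos²(26°) = 0.8078 I₀.
I₂ = I₁ cos²(149° − 104°) = 0.8078 I₀ · cos²(45°) = 0.4039 I₀.
After rotation:
I₁ = I₀ cos²(66° − 78°) = I₀ cos²(12°) = 0.9568 I₀.
I₂ = I₁ cos²(149° − 66°) = 0.9568 I₀ · cos²(83°) = 0.01421 I₀.
Ratio = 0.01421 / 0.4039 = 0.03518.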